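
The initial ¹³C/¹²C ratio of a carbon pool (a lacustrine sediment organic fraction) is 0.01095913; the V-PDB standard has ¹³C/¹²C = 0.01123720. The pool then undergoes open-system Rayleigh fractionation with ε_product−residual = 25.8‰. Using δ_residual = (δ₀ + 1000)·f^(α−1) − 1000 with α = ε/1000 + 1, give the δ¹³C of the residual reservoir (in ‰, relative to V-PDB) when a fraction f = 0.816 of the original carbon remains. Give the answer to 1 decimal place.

δ₀ = (0.01095913/0.01123720 − 1)×1000 = (0.975255 − 1)×1000 = -24.745‰
α − 1 = ε/1000 = 0.0258
f^(α−1) = 0.816^(0.0258) = 0.994768
δ_res = (-24.745 + 1000) × 0.994768 − 1000 = 970.152 − 1000 = -29.85‰

-29.8‰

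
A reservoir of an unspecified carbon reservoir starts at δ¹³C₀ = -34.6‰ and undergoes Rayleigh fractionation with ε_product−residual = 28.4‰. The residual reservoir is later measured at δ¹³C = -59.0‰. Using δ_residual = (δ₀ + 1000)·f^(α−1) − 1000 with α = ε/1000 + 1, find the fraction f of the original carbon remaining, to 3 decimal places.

0.406

α − 1 = ε/1000 = 0.0284
(δ_res + 1000)/(δ₀ + 1000) = (-59.0 + 1000)/(-34.6 + 1000) = 941.0/965.4 = 0.974726
f = 0.974726^(1/0.0284) = exp(ln(0.974726)/0.0284) = exp(-0.02560/0.0284)
f = exp(-0.9014) = 0.4060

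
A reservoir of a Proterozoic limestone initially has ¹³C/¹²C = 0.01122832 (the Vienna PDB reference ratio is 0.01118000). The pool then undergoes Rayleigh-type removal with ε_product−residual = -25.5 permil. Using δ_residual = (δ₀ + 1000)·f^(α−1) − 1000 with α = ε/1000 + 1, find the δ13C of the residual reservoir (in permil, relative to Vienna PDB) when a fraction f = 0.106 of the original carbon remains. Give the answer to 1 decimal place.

δ₀ = (0.01122832/0.01118000 − 1)×1000 = (1.004322 − 1)×1000 = 4.322 permil
α − 1 = ε/1000 = -0.0255
f^(α−1) = 0.106^(-0.0255) = 1.058899
δ_res = (4.322 + 1000) × 1.058899 − 1000 = 1063.476 − 1000 = 63.48 permil

63.5 permil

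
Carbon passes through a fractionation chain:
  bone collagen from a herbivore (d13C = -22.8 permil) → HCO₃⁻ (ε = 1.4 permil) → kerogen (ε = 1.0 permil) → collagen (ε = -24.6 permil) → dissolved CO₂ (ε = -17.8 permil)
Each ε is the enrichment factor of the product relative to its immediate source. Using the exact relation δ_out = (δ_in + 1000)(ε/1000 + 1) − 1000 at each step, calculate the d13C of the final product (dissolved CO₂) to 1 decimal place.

step 1: δ = (-22.80 + 1000)·(1.4/1000 + 1) − 1000 = -21.43 permil
step 2: δ = (-21.43 + 1000)·(1.0/1000 + 1) − 1000 = -20.45 permil
step 3: δ = (-20.45 + 1000)·(-24.6/1000 + 1) − 1000 = -44.55 permil
step 4: δ = (-44.55 + 1000)·(-17.8/1000 + 1) − 1000 = -61.56 permil

-61.6 permil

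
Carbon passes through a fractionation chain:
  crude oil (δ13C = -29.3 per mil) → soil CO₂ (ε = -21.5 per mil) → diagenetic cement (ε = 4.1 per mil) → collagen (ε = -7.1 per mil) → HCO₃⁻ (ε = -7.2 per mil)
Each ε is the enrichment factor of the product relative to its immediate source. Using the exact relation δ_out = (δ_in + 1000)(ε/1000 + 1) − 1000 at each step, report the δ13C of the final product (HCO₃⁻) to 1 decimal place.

step 1: δ = (-29.30 + 1000)·(-21.5/1000 + 1) − 1000 = -50.17 per mil
step 2: δ = (-50.17 + 1000)·(4.1/1000 + 1) − 1000 = -46.28 per mil
step 3: δ = (-46.28 + 1000)·(-7.1/1000 + 1) − 1000 = -53.05 per mil
step 4: δ = (-53.05 + 1000)·(-7.2/1000 + 1) − 1000 = -59.87 per mil

-59.9 per mil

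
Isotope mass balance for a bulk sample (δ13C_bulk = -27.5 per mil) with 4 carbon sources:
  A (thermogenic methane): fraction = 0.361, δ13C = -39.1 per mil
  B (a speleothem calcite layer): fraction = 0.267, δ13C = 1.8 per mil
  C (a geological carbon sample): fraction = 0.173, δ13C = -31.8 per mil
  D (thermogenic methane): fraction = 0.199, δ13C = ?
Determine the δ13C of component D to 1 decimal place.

Isotope mass balance: δ_bulk = Σ fᵢ·δᵢ.
-27.5 = 0.361×(-39.1) + 0.267×(1.8) + 0.173×(-31.8) + 0.199×δ_D
0.199·δ_D = -27.5 − (-19.136) = -8.364
δ_D = -8.364 / 0.199 = -42.03 per mil

-42.0 per mil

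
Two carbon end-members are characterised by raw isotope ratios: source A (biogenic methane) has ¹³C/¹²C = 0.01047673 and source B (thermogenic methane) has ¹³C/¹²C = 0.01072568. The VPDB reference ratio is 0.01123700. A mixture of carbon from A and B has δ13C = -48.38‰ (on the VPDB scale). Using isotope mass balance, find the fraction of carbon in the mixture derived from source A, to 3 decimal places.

0.130

δ_A = (0.01047673/0.01123700 − 1)×1000 = (0.932342 − 1)×1000 = -67.658‰
δ_B = (0.01072568/0.01123700 − 1)×1000 = (0.954497 − 1)×1000 = -45.503‰
f_A = (δ_mix − δ_B)/(δ_A − δ_B) = (-48.38 − (-45.503))/(-67.658 − (-45.503))
f_A = -2.877 / -22.154 = 0.1298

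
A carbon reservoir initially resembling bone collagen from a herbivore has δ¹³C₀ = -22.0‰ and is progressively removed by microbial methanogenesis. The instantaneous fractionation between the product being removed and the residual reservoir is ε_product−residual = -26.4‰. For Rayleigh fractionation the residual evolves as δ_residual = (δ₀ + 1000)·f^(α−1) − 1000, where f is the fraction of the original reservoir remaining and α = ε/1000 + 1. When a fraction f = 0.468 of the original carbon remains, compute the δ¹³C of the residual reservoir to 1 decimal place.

Rayleigh residual: δ_res = (δ₀ + 1000)·f^(α−1) − 1000
α = ε/1000 + 1 = 0.97360, so α − 1 = -0.02640
f^(α−1) = 0.468^(-0.02640) = 1.020247
δ_res = (-22.0 + 1000) × 1.020247 − 1000 = 997.802 − 1000 = -2.20‰

-2.2‰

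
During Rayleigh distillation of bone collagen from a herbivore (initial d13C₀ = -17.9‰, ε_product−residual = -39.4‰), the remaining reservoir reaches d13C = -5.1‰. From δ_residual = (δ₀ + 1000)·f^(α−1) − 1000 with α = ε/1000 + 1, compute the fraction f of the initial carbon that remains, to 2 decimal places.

0.72

α − 1 = ε/1000 = -0.0394
(δ_res + 1000)/(δ₀ + 1000) = (-5.1 + 1000)/(-17.9 + 1000) = 994.9/982.1 = 1.013033
f = 1.013033^(1/-0.0394) = exp(ln(1.013033)/-0.0394) = exp(0.01295/-0.0394)
f = exp(-0.3287) = 0.7199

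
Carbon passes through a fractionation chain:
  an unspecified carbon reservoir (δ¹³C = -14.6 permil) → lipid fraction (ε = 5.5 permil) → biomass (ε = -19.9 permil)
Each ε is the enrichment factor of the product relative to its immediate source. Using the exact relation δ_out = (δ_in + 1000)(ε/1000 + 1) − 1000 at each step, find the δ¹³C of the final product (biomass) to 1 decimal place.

step 1: δ = (-14.60 + 1000)·(5.5/1000 + 1) − 1000 = -9.18 permil
step 2: δ = (-9.18 + 1000)·(-19.9/1000 + 1) − 1000 = -28.90 permil

-28.9 permil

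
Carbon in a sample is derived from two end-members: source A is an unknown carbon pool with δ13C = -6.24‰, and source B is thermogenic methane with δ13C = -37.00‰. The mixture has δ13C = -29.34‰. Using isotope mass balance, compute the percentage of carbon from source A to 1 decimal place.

δ_mix = f_A·δ_A + (1 − f_A)·δ_B  ⇒  f_A = (δ_mix − δ_B)/(δ_A − δ_B)
f_A = (-29.34 − (-37.00)) / (-6.24 − (-37.00))
f_A = 7.66 / 30.76 = 0.2490

24.9%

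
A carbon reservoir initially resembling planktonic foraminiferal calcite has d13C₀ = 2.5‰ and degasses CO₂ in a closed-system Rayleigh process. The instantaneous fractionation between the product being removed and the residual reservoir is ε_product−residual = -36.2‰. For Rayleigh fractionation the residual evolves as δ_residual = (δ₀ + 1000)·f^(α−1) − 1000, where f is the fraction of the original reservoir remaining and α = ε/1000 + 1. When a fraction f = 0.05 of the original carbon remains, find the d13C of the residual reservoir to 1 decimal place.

Rayleigh residual: δ_res = (δ₀ + 1000)·f^(α−1) − 1000
α = ε/1000 + 1 = 0.96380, so α − 1 = -0.03620
f^(α−1) = 0.05^(-0.03620) = 1.114544
δ_res = (2.5 + 1000) × 1.114544 − 1000 = 1117.331 − 1000 = 117.33‰

117.3‰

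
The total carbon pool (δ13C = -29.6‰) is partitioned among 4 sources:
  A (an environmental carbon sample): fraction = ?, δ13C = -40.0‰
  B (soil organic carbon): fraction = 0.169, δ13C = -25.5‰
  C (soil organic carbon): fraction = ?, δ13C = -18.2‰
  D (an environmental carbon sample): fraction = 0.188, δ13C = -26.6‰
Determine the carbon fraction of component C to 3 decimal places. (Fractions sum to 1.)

0.249

Let f_C and f_A be the unknown fractions; fractions sum to 1 so f_C + f_A = 0.643.
Mass balance: Σ fᵢ·δᵢ = δ_bulk ⇒ f_C·(-18.2) + f_A·(-40.0) = -29.6 − (-9.310) = -20.290
Substitute f_A = 0.643 − f_C:
f_C·(-18.2 − -40.0) = -20.290 − 0.643×(-40.0) = 5.430
f_C = 5.430 / 21.8 = 0.2491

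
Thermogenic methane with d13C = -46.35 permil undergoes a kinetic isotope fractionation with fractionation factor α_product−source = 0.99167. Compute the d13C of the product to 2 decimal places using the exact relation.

-54.29 permil

δ_product = (δ_source + 1000)·α − 1000
δ_product = (-46.35 + 1000) × 0.99167 − 1000
δ_product = 945.706 − 1000 = -54.294 permil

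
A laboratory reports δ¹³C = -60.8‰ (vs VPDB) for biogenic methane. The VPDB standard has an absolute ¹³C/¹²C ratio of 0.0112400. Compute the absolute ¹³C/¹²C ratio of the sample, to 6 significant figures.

0.0105566

R_sample = R_standard × (δ¹³C/1000 + 1)
R_sample = 0.0112400 × (-60.8/1000 + 1) = 0.0112400 × 0.939200
R_sample = 0.0105566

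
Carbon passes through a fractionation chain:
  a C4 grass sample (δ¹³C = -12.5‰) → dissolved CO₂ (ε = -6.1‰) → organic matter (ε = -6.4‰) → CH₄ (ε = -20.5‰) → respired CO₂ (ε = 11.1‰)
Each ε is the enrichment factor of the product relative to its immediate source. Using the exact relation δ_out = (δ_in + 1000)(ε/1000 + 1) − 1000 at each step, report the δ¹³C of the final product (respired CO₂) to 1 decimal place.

step 1: δ = (-12.50 + 1000)·(-6.1/1000 + 1) − 1000 = -18.52‰
step 2: δ = (-18.52 + 1000)·(-6.4/1000 + 1) − 1000 = -24.81‰
step 3: δ = (-24.81 + 1000)·(-20.5/1000 + 1) − 1000 = -44.80‰
step 4: δ = (-44.80 + 1000)·(11.1/1000 + 1) − 1000 = -34.19‰

-34.2‰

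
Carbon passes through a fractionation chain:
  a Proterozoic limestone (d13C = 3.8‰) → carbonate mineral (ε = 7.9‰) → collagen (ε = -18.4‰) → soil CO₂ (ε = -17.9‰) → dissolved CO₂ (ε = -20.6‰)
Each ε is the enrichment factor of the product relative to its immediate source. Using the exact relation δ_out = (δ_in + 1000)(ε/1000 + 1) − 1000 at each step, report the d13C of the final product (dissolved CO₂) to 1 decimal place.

step 1: δ = (3.80 + 1000)·(7.9/1000 + 1) − 1000 = 11.73‰
step 2: δ = (11.73 + 1000)·(-18.4/1000 + 1) − 1000 = -6.89‰
step 3: δ = (-6.89 + 1000)·(-17.9/1000 + 1) − 1000 = -24.66‰
step 4: δ = (-24.66 + 1000)·(-20.6/1000 + 1) − 1000 = -44.75‰

-44.8‰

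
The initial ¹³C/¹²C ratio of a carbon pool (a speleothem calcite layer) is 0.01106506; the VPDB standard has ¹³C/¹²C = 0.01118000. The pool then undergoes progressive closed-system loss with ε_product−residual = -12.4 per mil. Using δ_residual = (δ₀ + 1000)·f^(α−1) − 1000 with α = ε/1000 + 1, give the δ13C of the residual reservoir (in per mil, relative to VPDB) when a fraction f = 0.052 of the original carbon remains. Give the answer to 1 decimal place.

26.7 per mil

δ₀ = (0.01106506/0.01118000 − 1)×1000 = (0.989719 − 1)×1000 = -10.281 per mil
α − 1 = ε/1000 = -0.0124
f^(α−1) = 0.052^(-0.0124) = 1.037341
δ_res = (-10.281 + 1000) × 1.037341 − 1000 = 1026.676 − 1000 = 26.68 per mil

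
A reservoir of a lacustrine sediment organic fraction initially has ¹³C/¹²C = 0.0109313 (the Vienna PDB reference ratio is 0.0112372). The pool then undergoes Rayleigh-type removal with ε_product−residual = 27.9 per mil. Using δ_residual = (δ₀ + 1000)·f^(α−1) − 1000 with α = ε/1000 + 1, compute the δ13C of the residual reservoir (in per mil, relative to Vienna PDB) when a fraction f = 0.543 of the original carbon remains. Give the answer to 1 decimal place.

δ₀ = (0.0109313/0.0112372 − 1)×1000 = (0.972778 − 1)×1000 = -27.222 per mil
α − 1 = ε/1000 = 0.0279
f^(α−1) = 0.543^(0.0279) = 0.983107
δ_res = (-27.222 + 1000) × 0.983107 − 1000 = 956.345 − 1000 = -43.65 per mil

-43.7 per mil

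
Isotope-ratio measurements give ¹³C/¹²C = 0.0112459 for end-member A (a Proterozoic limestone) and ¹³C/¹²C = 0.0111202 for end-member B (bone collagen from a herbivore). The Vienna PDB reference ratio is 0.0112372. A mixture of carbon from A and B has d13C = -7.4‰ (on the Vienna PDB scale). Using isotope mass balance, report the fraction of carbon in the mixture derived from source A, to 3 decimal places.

δ_A = (0.0112459/0.0112372 − 1)×1000 = (1.000774 − 1)×1000 = 0.774‰
δ_B = (0.0111202/0.0112372 − 1)×1000 = (0.989588 − 1)×1000 = -10.412‰
f_A = (δ_mix − δ_B)/(δ_A − δ_B) = (-7.4 − (-10.412))/(0.774 − (-10.412))
f_A = 3.012 / 11.186 = 0.2692

0.269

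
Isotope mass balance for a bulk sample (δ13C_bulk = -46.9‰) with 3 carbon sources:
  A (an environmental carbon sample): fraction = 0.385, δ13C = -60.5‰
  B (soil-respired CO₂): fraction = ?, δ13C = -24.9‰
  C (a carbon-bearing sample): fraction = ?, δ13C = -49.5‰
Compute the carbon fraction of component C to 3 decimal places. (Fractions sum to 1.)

0.337

Let f_C and f_B be the unknown fractions; fractions sum to 1 so f_C + f_B = 0.615.
Mass balance: Σ fᵢ·δᵢ = δ_bulk ⇒ f_C·(-49.5) + f_B·(-24.9) = -46.9 − (-23.293) = -23.607
Substitute f_B = 0.615 − f_C:
f_C·(-49.5 − -24.9) = -23.607 − 0.615×(-24.9) = -8.294
f_C = -8.294 / -24.6 = 0.3372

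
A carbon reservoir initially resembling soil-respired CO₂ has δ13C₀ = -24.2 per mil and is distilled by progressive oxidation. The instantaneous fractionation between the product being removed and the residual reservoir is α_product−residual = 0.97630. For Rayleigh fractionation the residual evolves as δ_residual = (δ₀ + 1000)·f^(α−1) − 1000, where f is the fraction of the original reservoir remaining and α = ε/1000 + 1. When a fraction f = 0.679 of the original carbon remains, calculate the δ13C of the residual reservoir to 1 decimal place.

Rayleigh residual: δ_res = (δ₀ + 1000)·f^(α−1) − 1000
α − 1 = -0.02370
f^(α−1) = 0.679^(-0.02370) = 1.009217
δ_res = (-24.2 + 1000) × 1.009217 − 1000 = 984.794 − 1000 = -15.21 per mil

-15.2 per mil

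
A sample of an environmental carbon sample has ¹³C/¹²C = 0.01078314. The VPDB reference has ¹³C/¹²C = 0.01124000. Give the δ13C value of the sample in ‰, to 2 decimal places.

δ13C = (R_sample / R_standard − 1) × 1000
R_sample / R_standard = 0.01078314 / 0.01124000 = 0.959354
δ13C = (0.959354 − 1) × 1000 = -40.646‰

-40.65‰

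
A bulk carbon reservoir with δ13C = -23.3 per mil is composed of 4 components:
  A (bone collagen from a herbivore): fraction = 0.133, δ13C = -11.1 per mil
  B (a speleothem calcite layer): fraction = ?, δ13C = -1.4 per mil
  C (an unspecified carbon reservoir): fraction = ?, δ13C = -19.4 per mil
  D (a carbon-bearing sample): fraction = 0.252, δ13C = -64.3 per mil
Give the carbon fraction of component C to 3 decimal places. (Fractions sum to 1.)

0.264

Let f_C and f_B be the unknown fractions; fractions sum to 1 so f_C + f_B = 0.615.
Mass balance: Σ fᵢ·δᵢ = δ_bulk ⇒ f_C·(-19.4) + f_B·(-1.4) = -23.3 − (-17.680) = -5.620
Substitute f_B = 0.615 − f_C:
f_C·(-19.4 − -1.4) = -5.620 − 0.615×(-1.4) = -4.759
f_C = -4.759 / -18.0 = 0.2644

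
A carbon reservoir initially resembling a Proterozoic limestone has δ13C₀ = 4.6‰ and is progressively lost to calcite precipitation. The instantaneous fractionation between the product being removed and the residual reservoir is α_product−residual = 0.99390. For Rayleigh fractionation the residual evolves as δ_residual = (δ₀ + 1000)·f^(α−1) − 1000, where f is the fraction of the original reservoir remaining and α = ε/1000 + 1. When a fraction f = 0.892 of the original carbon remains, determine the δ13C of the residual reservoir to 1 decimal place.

5.3‰

Rayleigh residual: δ_res = (δ₀ + 1000)·f^(α−1) − 1000
α − 1 = -0.00610
f^(α−1) = 0.892^(-0.00610) = 1.000697
δ_res = (4.6 + 1000) × 1.000697 − 1000 = 1005.301 − 1000 = 5.30‰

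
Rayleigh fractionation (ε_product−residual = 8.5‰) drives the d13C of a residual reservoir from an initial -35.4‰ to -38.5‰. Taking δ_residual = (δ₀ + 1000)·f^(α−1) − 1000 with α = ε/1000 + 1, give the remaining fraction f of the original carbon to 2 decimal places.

0.68

α − 1 = ε/1000 = 0.0085
(δ_res + 1000)/(δ₀ + 1000) = (-38.5 + 1000)/(-35.4 + 1000) = 961.5/964.6 = 0.996786
f = 0.996786^(1/0.0085) = exp(ln(0.996786)/0.0085) = exp(-0.00322/0.0085)
f = exp(-0.3787) = 0.6848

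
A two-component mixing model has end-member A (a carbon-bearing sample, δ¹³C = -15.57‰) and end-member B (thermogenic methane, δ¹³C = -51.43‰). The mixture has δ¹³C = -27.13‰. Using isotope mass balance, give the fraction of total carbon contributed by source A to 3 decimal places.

0.678

δ_mix = f_A·δ_A + (1 − f_A)·δ_B  ⇒  f_A = (δ_mix − δ_B)/(δ_A − δ_B)
f_A = (-27.13 − (-51.43)) / (-15.57 − (-51.43))
f_A = 24.30 / 35.86 = 0.6776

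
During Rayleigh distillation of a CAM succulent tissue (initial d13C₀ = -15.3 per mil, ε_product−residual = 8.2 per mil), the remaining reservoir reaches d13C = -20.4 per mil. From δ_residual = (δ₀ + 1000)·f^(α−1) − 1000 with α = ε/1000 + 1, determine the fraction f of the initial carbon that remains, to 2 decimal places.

α − 1 = ε/1000 = 0.0082
(δ_res + 1000)/(δ₀ + 1000) = (-20.4 + 1000)/(-15.3 + 1000) = 979.6/984.7 = 0.994821
f = 0.994821^(1/0.0082) = exp(ln(0.994821)/0.0082) = exp(-0.00519/0.0082)
f = exp(-0.6333) = 0.5309

0.53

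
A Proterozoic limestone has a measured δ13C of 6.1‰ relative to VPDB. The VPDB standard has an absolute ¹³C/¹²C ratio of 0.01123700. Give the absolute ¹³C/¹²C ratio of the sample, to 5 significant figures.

0.011306

R_sample = R_standard × (δ13C/1000 + 1)
R_sample = 0.01123700 × (6.1/1000 + 1) = 0.01123700 × 1.006100
R_sample = 0.0113055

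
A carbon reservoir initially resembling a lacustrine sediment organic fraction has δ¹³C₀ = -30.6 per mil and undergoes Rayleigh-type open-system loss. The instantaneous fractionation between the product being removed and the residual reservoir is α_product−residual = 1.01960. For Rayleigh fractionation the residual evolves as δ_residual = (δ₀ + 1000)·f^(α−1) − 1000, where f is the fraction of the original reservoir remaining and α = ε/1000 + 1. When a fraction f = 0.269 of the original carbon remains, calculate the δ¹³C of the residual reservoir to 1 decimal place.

-55.2 per mil

Rayleigh residual: δ_res = (δ₀ + 1000)·f^(α−1) − 1000
α − 1 = 0.01960
f^(α−1) = 0.269^(0.01960) = 0.974593
δ_res = (-30.6 + 1000) × 0.974593 − 1000 = 944.770 − 1000 = -55.23 per mil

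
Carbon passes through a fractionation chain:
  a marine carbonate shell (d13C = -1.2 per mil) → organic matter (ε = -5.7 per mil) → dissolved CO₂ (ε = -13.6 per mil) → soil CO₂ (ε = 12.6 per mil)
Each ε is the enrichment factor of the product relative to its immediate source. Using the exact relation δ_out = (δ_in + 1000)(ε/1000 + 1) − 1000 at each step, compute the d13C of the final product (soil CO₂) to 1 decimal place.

-8.1 per mil

step 1: δ = (-1.20 + 1000)·(-5.7/1000 + 1) − 1000 = -6.89 per mil
step 2: δ = (-6.89 + 1000)·(-13.6/1000 + 1) − 1000 = -20.40 per mil
step 3: δ = (-20.40 + 1000)·(12.6/1000 + 1) − 1000 = -8.06 per mil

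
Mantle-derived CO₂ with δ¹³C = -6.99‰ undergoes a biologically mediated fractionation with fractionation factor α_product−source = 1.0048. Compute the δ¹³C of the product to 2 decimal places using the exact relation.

δ_product = (δ_source + 1000)·α − 1000
δ_product = (-6.99 + 1000) × 1.0048 − 1000
δ_product = 997.776 − 1000 = -2.224‰

-2.22‰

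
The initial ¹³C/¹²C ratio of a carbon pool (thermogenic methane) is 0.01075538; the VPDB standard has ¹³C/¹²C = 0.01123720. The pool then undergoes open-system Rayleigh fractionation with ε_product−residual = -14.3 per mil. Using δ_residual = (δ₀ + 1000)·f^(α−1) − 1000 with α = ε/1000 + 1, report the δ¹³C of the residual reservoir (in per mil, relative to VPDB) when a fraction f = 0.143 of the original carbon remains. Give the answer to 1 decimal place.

-15.9 per mil

δ₀ = (0.01075538/0.01123720 − 1)×1000 = (0.957123 − 1)×1000 = -42.877 per mil
α − 1 = ε/1000 = -0.0143
f^(α−1) = 0.143^(-0.0143) = 1.028203
δ_res = (-42.877 + 1000) × 1.028203 − 1000 = 984.116 − 1000 = -15.88 per mil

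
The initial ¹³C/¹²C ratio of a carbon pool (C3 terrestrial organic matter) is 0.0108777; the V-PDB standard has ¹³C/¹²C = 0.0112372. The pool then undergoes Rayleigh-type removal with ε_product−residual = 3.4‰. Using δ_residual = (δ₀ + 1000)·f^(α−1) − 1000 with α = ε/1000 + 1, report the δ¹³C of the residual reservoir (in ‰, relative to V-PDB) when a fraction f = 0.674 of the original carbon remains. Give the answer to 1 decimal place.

δ₀ = (0.0108777/0.0112372 − 1)×1000 = (0.968008 − 1)×1000 = -31.992‰
α − 1 = ε/1000 = 0.0034
f^(α−1) = 0.674^(0.0034) = 0.998660
δ_res = (-31.992 + 1000) × 0.998660 − 1000 = 966.710 − 1000 = -33.29‰

-33.3‰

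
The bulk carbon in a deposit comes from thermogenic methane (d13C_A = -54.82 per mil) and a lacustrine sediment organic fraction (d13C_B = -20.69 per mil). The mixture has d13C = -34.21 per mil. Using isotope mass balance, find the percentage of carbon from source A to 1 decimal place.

39.6%

δ_mix = f_A·δ_A + (1 − f_A)·δ_B  ⇒  f_A = (δ_mix − δ_B)/(δ_A − δ_B)
f_A = (-34.21 − (-20.69)) / (-54.82 − (-20.69))
f_A = -13.52 / -34.13 = 0.3961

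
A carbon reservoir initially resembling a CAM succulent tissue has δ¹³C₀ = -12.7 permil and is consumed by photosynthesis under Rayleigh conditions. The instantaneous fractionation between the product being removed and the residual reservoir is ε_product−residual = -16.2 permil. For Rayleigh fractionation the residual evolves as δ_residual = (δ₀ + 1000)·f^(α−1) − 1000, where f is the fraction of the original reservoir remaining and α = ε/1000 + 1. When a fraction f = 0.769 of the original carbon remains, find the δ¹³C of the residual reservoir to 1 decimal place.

Rayleigh residual: δ_res = (δ₀ + 1000)·f^(α−1) − 1000
α = ε/1000 + 1 = 0.98380, so α − 1 = -0.01620
f^(α−1) = 0.769^(-0.01620) = 1.004264
δ_res = (-12.7 + 1000) × 1.004264 − 1000 = 991.510 − 1000 = -8.49 permil

-8.5 permil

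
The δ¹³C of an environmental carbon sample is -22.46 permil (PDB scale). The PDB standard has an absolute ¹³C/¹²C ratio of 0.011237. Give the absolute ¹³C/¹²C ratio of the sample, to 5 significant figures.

R_sample = R_standard × (δ¹³C/1000 + 1)
R_sample = 0.011237 × (-22.46/1000 + 1) = 0.011237 × 0.977540
R_sample = 0.0109846

0.010985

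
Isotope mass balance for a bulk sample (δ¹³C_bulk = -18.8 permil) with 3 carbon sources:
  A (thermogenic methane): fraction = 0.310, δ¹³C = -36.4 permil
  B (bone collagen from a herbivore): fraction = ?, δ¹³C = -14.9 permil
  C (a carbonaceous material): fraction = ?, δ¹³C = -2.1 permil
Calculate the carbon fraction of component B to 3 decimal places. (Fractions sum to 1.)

Let f_B and f_C be the unknown fractions; fractions sum to 1 so f_B + f_C = 0.690.
Mass balance: Σ fᵢ·δᵢ = δ_bulk ⇒ f_B·(-14.9) + f_C·(-2.1) = -18.8 − (-11.284) = -7.516
Substitute f_C = 0.690 − f_B:
f_B·(-14.9 − -2.1) = -7.516 − 0.690×(-2.1) = -6.067
f_B = -6.067 / -12.8 = 0.4740

0.474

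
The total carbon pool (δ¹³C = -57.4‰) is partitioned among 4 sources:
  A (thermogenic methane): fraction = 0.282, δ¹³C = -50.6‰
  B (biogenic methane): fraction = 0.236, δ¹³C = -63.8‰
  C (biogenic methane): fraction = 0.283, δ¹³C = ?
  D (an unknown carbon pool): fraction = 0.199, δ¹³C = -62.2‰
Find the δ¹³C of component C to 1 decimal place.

-55.5‰

Isotope mass balance: δ_bulk = Σ fᵢ·δᵢ.
-57.4 = 0.282×(-50.6) + 0.236×(-63.8) + 0.283×δ_C + 0.199×(-62.2)
0.283·δ_C = -57.4 − (-41.704) = -15.696
δ_C = -15.696 / 0.283 = -55.46‰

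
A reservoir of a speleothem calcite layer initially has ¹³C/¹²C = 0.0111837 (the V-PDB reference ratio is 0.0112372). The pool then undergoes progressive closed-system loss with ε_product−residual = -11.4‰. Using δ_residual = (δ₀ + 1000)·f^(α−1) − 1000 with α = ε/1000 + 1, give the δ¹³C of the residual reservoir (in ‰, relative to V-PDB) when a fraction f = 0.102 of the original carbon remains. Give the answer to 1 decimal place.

21.5‰

δ₀ = (0.0111837/0.0112372 − 1)×1000 = (0.995239 − 1)×1000 = -4.761‰
α − 1 = ε/1000 = -0.0114
f^(α−1) = 0.102^(-0.0114) = 1.026365
δ_res = (-4.761 + 1000) × 1.026365 − 1000 = 1021.479 − 1000 = 21.48‰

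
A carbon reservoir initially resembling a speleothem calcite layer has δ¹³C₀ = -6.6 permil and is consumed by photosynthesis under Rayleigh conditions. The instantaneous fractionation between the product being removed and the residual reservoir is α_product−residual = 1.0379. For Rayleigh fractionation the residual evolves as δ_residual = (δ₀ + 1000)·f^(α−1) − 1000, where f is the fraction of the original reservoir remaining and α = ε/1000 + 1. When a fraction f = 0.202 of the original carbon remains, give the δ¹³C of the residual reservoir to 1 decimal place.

-65.0 permil

Rayleigh residual: δ_res = (δ₀ + 1000)·f^(α−1) − 1000
α − 1 = 0.03790
f^(α−1) = 0.202^(0.03790) = 0.941180
δ_res = (-6.6 + 1000) × 0.941180 − 1000 = 934.968 − 1000 = -65.03 permil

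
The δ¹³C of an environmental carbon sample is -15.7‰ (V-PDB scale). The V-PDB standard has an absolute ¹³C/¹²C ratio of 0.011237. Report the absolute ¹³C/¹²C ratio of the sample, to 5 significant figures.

0.011061

R_sample = R_standard × (δ¹³C/1000 + 1)
R_sample = 0.011237 × (-15.7/1000 + 1) = 0.011237 × 0.984300
R_sample = 0.0110606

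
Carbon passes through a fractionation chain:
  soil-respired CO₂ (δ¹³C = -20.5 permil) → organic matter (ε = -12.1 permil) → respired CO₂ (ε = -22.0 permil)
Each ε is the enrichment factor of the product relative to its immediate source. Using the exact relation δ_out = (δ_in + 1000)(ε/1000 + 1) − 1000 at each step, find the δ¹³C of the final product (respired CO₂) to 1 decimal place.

step 1: δ = (-20.50 + 1000)·(-12.1/1000 + 1) − 1000 = -32.35 permil
step 2: δ = (-32.35 + 1000)·(-22.0/1000 + 1) − 1000 = -53.64 permil

-53.6 permil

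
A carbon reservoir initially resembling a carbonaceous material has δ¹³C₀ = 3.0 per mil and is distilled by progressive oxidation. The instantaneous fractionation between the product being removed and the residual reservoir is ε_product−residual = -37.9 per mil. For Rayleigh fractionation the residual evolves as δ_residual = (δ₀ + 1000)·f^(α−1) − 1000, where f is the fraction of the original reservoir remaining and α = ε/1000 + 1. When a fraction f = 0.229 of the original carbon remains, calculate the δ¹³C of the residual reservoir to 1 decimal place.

Rayleigh residual: δ_res = (δ₀ + 1000)·f^(α−1) − 1000
α = ε/1000 + 1 = 0.96210, so α − 1 = -0.03790
f^(α−1) = 0.229^(-0.03790) = 1.057456
δ_res = (3.0 + 1000) × 1.057456 − 1000 = 1060.628 − 1000 = 60.63 per mil

60.6 per mil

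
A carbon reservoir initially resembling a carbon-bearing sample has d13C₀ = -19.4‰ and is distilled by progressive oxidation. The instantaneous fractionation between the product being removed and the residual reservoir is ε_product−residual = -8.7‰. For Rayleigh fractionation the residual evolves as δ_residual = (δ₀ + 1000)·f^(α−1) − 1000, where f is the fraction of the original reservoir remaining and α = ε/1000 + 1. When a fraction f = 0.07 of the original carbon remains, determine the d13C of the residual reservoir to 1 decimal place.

3.6‰

Rayleigh residual: δ_res = (δ₀ + 1000)·f^(α−1) − 1000
α = ε/1000 + 1 = 0.99130, so α − 1 = -0.00870
f^(α−1) = 0.07^(-0.00870) = 1.023405
δ_res = (-19.4 + 1000) × 1.023405 − 1000 = 1003.551 − 1000 = 3.55‰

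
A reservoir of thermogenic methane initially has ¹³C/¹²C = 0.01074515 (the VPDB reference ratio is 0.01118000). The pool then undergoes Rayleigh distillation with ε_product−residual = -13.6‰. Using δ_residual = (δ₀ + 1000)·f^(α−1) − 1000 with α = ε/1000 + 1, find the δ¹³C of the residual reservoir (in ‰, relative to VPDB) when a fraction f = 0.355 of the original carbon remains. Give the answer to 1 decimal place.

-25.3‰

δ₀ = (0.01074515/0.01118000 − 1)×1000 = (0.961105 − 1)×1000 = -38.895‰
α − 1 = ε/1000 = -0.0136
f^(α−1) = 0.355^(-0.0136) = 1.014184
δ_res = (-38.895 + 1000) × 1.014184 − 1000 = 974.737 − 1000 = -25.26‰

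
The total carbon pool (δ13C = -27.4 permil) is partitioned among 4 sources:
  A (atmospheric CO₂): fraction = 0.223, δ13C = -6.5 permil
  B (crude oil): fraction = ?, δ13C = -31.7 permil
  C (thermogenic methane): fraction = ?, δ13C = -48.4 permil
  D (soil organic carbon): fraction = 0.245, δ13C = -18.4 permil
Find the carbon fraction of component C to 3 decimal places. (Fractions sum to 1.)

0.274

Let f_C and f_B be the unknown fractions; fractions sum to 1 so f_C + f_B = 0.532.
Mass balance: Σ fᵢ·δᵢ = δ_bulk ⇒ f_C·(-48.4) + f_B·(-31.7) = -27.4 − (-5.957) = -21.442
Substitute f_B = 0.532 − f_C:
f_C·(-48.4 − -31.7) = -21.442 − 0.532×(-31.7) = -4.578
f_C = -4.578 / -16.7 = 0.2741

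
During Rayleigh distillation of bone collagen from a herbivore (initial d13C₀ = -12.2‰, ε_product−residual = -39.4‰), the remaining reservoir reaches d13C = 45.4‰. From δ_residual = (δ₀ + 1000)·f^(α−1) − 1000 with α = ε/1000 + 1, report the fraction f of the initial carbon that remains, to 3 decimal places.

0.237

α − 1 = ε/1000 = -0.0394
(δ_res + 1000)/(δ₀ + 1000) = (45.4 + 1000)/(-12.2 + 1000) = 1045.4/987.8 = 1.058311
f = 1.058311^(1/-0.0394) = exp(ln(1.058311)/-0.0394) = exp(0.05667/-0.0394)
f = exp(-1.4384) = 0.2373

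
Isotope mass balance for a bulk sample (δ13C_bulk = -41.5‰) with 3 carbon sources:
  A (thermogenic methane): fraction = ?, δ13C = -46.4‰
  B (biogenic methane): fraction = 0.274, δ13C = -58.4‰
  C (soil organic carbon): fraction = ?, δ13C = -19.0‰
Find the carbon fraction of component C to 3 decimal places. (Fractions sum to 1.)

Let f_C and f_A be the unknown fractions; fractions sum to 1 so f_C + f_A = 0.726.
Mass balance: Σ fᵢ·δᵢ = δ_bulk ⇒ f_C·(-19.0) + f_A·(-46.4) = -41.5 − (-16.002) = -25.498
Substitute f_A = 0.726 − f_C:
f_C·(-19.0 − -46.4) = -25.498 − 0.726×(-46.4) = 8.188
f_C = 8.188 / 27.4 = 0.2988

0.299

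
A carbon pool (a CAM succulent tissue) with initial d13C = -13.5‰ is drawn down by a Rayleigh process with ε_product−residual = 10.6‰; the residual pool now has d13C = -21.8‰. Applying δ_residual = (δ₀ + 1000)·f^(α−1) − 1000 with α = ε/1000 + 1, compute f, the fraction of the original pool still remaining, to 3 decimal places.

α − 1 = ε/1000 = 0.0106
(δ_res + 1000)/(δ₀ + 1000) = (-21.8 + 1000)/(-13.5 + 1000) = 978.2/986.5 = 0.991586
f = 0.991586^(1/0.0106) = exp(ln(0.991586)/0.0106) = exp(-0.00845/0.0106)
f = exp(-0.7971) = 0.4506

0.451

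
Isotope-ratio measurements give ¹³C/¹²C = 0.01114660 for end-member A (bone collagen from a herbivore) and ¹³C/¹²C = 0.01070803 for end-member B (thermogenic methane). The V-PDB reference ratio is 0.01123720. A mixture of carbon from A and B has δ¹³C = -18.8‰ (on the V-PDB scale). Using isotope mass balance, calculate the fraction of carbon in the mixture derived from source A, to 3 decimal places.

δ_A = (0.01114660/0.01123720 − 1)×1000 = (0.991937 − 1)×1000 = -8.063‰
δ_B = (0.01070803/0.01123720 − 1)×1000 = (0.952909 − 1)×1000 = -47.091‰
f_A = (δ_mix − δ_B)/(δ_A − δ_B) = (-18.8 − (-47.091))/(-8.063 − (-47.091))
f_A = 28.291 / 39.028 = 0.7249

0.725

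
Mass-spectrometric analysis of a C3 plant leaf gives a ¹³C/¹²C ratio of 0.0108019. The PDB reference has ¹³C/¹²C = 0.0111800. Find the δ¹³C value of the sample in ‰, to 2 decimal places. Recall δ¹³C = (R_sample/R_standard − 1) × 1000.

δ¹³C = (R_sample / R_standard − 1) × 1000
R_sample / R_standard = 0.0108019 / 0.0111800 = 0.966181
δ¹³C = (0.966181 − 1) × 1000 = -33.819‰

-33.82‰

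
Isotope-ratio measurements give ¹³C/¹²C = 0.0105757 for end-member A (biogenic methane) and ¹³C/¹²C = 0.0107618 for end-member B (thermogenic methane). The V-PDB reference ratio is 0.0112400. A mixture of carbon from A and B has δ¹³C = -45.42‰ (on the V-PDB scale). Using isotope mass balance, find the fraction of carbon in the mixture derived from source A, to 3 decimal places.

δ_A = (0.0105757/0.0112400 − 1)×1000 = (0.940899 − 1)×1000 = -59.101‰
δ_B = (0.0107618/0.0112400 − 1)×1000 = (0.957456 − 1)×1000 = -42.544‰
f_A = (δ_mix − δ_B)/(δ_A − δ_B) = (-45.42 − (-42.544))/(-59.101 − (-42.544))
f_A = -2.876 / -16.557 = 0.1737

0.174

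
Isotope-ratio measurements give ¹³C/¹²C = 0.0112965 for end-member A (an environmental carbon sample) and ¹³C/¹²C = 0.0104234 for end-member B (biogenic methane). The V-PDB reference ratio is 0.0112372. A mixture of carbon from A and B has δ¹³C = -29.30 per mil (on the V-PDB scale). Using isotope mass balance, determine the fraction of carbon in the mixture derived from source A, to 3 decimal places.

δ_A = (0.0112965/0.0112372 − 1)×1000 = (1.005277 − 1)×1000 = 5.277 per mil
δ_B = (0.0104234/0.0112372 − 1)×1000 = (0.927580 − 1)×1000 = -72.420 per mil
f_A = (δ_mix − δ_B)/(δ_A − δ_B) = (-29.30 − (-72.420))/(5.277 − (-72.420))
f_A = 43.120 / 77.697 = 0.5550

0.555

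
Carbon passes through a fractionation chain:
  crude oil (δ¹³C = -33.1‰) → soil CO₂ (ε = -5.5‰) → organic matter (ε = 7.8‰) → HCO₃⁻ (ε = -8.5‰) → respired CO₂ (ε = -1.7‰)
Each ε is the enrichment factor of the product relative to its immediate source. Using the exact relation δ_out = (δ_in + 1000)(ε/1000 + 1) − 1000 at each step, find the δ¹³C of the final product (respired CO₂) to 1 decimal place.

-40.8‰

step 1: δ = (-33.10 + 1000)·(-5.5/1000 + 1) − 1000 = -38.42‰
step 2: δ = (-38.42 + 1000)·(7.8/1000 + 1) − 1000 = -30.92‰
step 3: δ = (-30.92 + 1000)·(-8.5/1000 + 1) − 1000 = -39.15‰
step 4: δ = (-39.15 + 1000)·(-1.7/1000 + 1) − 1000 = -40.79‰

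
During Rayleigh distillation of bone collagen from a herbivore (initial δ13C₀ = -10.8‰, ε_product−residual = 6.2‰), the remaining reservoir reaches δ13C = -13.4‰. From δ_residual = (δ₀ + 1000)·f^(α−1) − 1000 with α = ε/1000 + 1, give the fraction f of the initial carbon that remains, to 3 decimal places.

0.654

α − 1 = ε/1000 = 0.0062
(δ_res + 1000)/(δ₀ + 1000) = (-13.4 + 1000)/(-10.8 + 1000) = 986.6/989.2 = 0.997372
f = 0.997372^(1/0.0062) = exp(ln(0.997372)/0.0062) = exp(-0.00263/0.0062)
f = exp(-0.4245) = 0.6541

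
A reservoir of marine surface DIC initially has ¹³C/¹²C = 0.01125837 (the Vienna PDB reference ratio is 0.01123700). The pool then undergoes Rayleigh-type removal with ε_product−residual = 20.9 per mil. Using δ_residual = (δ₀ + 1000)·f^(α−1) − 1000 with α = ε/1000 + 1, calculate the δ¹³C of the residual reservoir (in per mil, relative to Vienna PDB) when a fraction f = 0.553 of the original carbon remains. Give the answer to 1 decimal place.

-10.4 per mil

δ₀ = (0.01125837/0.01123700 − 1)×1000 = (1.001902 − 1)×1000 = 1.902 per mil
α − 1 = ε/1000 = 0.0209
f^(α−1) = 0.553^(0.0209) = 0.987695
δ_res = (1.902 + 1000) × 0.987695 − 1000 = 989.574 − 1000 = -10.43 per mil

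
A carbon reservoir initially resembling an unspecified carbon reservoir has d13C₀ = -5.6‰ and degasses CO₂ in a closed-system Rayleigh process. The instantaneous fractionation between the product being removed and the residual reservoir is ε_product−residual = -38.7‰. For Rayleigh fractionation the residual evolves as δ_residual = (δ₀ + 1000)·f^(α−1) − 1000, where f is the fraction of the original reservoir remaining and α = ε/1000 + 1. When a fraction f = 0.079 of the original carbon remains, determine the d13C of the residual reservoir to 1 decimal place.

97.0‰

Rayleigh residual: δ_res = (δ₀ + 1000)·f^(α−1) − 1000
α = ε/1000 + 1 = 0.96130, so α − 1 = -0.03870
f^(α−1) = 0.079^(-0.03870) = 1.103219
δ_res = (-5.6 + 1000) × 1.103219 − 1000 = 1097.041 − 1000 = 97.04‰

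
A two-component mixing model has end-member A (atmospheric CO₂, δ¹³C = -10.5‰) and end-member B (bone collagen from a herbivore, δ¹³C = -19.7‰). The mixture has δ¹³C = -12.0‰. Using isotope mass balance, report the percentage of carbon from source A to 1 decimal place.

83.7%

δ_mix = f_A·δ_A + (1 − f_A)·δ_B  ⇒  f_A = (δ_mix − δ_B)/(δ_A − δ_B)
f_A = (-12.0 − (-19.7)) / (-10.5 − (-19.7))
f_A = 7.7 / 9.2 = 0.8370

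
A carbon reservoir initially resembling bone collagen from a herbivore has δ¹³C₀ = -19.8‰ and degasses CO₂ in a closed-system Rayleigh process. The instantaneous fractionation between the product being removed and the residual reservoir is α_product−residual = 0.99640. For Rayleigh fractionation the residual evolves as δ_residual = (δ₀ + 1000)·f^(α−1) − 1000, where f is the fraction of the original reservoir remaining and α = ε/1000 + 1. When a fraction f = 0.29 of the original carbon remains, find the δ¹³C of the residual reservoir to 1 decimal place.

-15.4‰

Rayleigh residual: δ_res = (δ₀ + 1000)·f^(α−1) − 1000
α − 1 = -0.00360
f^(α−1) = 0.29^(-0.00360) = 1.004466
δ_res = (-19.8 + 1000) × 1.004466 − 1000 = 984.578 − 1000 = -15.42‰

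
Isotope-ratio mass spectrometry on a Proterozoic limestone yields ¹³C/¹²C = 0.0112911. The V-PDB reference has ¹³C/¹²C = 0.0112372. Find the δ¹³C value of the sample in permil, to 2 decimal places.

δ¹³C = (R_sample / R_standard − 1) × 1000
R_sample / R_standard = 0.0112911 / 0.0112372 = 1.004797
δ¹³C = (1.004797 − 1) × 1000 = 4.797 permil

4.80 permil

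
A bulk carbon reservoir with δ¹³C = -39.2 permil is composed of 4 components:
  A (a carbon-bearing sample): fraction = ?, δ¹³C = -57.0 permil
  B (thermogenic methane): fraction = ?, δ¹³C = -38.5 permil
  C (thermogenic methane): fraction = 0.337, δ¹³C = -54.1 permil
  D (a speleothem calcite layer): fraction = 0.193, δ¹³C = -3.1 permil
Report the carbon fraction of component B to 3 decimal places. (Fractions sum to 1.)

Let f_B and f_A be the unknown fractions; fractions sum to 1 so f_B + f_A = 0.470.
Mass balance: Σ fᵢ·δᵢ = δ_bulk ⇒ f_B·(-38.5) + f_A·(-57.0) = -39.2 − (-18.830) = -20.370
Substitute f_A = 0.470 − f_B:
f_B·(-38.5 − -57.0) = -20.370 − 0.470×(-57.0) = 6.420
f_B = 6.420 / 18.5 = 0.3470

0.347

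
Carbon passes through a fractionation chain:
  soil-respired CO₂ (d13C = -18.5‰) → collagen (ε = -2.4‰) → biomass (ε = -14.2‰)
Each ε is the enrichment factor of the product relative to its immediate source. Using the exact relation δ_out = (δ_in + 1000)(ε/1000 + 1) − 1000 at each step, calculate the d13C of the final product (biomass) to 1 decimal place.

-34.8‰

step 1: δ = (-18.50 + 1000)·(-2.4/1000 + 1) − 1000 = -20.86‰
step 2: δ = (-20.86 + 1000)·(-14.2/1000 + 1) − 1000 = -34.76‰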